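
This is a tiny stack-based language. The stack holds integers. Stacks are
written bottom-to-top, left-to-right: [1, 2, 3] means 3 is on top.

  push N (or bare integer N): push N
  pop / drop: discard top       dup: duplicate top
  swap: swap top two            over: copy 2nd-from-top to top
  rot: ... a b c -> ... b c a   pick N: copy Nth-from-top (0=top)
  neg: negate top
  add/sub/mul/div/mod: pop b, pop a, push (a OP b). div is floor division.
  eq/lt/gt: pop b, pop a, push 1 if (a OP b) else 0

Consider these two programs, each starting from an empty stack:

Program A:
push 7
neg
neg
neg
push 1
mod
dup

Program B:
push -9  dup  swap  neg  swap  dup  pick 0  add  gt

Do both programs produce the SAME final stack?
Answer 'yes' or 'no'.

Program A trace:
  After 'push 7': [7]
  After 'neg': [-7]
  After 'neg': [7]
  After 'neg': [-7]
  After 'push 1': [-7, 1]
  After 'mod': [0]
  After 'dup': [0, 0]
Program A final stack: [0, 0]

Program B trace:
  After 'push -9': [-9]
  After 'dup': [-9, -9]
  After 'swap': [-9, -9]
  After 'neg': [-9, 9]
  After 'swap': [9, -9]
  After 'dup': [9, -9, -9]
  After 'pick 0': [9, -9, -9, -9]
  After 'add': [9, -9, -18]
  After 'gt': [9, 1]
Program B final stack: [9, 1]
Same: no

Answer: no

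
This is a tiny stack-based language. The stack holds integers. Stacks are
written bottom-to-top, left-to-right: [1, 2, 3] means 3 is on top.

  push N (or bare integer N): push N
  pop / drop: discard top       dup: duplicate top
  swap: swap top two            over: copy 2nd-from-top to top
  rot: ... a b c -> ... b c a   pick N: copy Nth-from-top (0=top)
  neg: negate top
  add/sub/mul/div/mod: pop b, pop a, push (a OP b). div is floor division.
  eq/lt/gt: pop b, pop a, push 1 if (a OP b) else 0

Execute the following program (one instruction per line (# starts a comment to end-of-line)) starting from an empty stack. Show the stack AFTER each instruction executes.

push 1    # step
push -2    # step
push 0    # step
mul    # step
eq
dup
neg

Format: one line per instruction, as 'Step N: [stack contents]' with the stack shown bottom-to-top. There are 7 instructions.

Step 1: [1]
Step 2: [1, -2]
Step 3: [1, -2, 0]
Step 4: [1, 0]
Step 5: [0]
Step 6: [0, 0]
Step 7: [0, 0]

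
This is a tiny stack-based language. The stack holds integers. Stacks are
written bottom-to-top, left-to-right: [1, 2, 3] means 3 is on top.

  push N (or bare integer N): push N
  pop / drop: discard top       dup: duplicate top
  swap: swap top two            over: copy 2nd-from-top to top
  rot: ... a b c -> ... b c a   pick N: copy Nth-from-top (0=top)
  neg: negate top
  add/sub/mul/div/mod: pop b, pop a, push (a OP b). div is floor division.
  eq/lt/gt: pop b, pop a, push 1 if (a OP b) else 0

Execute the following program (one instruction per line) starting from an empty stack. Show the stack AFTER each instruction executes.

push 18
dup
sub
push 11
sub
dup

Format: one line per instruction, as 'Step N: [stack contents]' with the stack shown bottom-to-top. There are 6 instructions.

Step 1: [18]
Step 2: [18, 18]
Step 3: [0]
Step 4: [0, 11]
Step 5: [-11]
Step 6: [-11, -11]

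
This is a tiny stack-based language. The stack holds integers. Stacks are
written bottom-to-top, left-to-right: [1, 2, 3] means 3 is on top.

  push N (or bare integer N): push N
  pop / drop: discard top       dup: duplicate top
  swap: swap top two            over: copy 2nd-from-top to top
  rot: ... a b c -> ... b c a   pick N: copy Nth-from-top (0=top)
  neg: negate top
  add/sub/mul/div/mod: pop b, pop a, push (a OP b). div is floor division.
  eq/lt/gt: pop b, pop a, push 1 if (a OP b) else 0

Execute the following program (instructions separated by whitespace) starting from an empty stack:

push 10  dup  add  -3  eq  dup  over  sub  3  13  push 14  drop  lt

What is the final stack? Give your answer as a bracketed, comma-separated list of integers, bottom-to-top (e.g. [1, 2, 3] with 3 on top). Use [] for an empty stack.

After 'push 10': [10]
After 'dup': [10, 10]
After 'add': [20]
After 'push -3': [20, -3]
After 'eq': [0]
After 'dup': [0, 0]
After 'over': [0, 0, 0]
After 'sub': [0, 0]
After 'push 3': [0, 0, 3]
After 'push 13': [0, 0, 3, 13]
After 'push 14': [0, 0, 3, 13, 14]
After 'drop': [0, 0, 3, 13]
After 'lt': [0, 0, 1]

Answer: [0, 0, 1]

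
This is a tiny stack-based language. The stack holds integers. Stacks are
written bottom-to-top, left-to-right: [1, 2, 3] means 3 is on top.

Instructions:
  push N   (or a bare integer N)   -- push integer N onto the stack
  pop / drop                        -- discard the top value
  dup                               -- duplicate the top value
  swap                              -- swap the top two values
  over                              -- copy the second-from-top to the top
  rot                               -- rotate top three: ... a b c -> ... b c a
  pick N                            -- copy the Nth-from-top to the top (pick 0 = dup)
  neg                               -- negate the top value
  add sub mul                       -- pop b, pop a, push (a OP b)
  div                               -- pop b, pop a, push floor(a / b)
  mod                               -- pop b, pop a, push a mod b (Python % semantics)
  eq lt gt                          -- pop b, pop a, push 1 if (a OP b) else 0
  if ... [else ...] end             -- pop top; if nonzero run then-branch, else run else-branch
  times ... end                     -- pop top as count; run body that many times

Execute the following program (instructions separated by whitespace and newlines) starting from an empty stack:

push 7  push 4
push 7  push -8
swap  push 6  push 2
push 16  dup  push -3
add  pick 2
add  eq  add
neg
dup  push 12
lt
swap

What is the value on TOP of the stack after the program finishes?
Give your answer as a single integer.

Answer: -2

Derivation:
After 'push 7': [7]
After 'push 4': [7, 4]
After 'push 7': [7, 4, 7]
After 'push -8': [7, 4, 7, -8]
After 'swap': [7, 4, -8, 7]
After 'push 6': [7, 4, -8, 7, 6]
After 'push 2': [7, 4, -8, 7, 6, 2]
After 'push 16': [7, 4, -8, 7, 6, 2, 16]
After 'dup': [7, 4, -8, 7, 6, 2, 16, 16]
After 'push -3': [7, 4, -8, 7, 6, 2, 16, 16, -3]
After 'add': [7, 4, -8, 7, 6, 2, 16, 13]
After 'pick 2': [7, 4, -8, 7, 6, 2, 16, 13, 2]
After 'add': [7, 4, -8, 7, 6, 2, 16, 15]
After 'eq': [7, 4, -8, 7, 6, 2, 0]
After 'add': [7, 4, -8, 7, 6, 2]
After 'neg': [7, 4, -8, 7, 6, -2]
After 'dup': [7, 4, -8, 7, 6, -2, -2]
After 'push 12': [7, 4, -8, 7, 6, -2, -2, 12]
After 'lt': [7, 4, -8, 7, 6, -2, 1]
After 'swap': [7, 4, -8, 7, 6, 1, -2]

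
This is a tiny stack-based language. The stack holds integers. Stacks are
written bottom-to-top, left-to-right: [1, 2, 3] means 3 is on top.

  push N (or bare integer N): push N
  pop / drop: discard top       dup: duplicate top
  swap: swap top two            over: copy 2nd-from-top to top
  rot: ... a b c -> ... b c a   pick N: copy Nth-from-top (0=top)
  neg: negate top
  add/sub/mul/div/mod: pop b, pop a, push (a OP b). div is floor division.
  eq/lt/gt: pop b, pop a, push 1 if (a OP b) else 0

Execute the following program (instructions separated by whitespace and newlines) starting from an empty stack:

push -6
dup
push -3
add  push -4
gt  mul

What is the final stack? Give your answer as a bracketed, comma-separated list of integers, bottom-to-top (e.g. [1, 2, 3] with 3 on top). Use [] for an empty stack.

Answer: [0]

Derivation:
After 'push -6': [-6]
After 'dup': [-6, -6]
After 'push -3': [-6, -6, -3]
After 'add': [-6, -9]
After 'push -4': [-6, -9, -4]
After 'gt': [-6, 0]
After 'mul': [0]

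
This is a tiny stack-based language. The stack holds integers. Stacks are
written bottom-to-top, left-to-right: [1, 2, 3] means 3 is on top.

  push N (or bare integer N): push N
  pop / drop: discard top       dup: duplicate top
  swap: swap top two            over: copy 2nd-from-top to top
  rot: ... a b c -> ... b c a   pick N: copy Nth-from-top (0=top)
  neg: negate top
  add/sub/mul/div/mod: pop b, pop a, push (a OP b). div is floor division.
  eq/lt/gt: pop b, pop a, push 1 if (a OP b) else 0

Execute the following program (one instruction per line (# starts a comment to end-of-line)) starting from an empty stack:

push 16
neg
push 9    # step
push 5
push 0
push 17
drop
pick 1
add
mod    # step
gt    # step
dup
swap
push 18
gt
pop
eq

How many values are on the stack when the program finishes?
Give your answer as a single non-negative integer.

After 'push 16': stack = [16] (depth 1)
After 'neg': stack = [-16] (depth 1)
After 'push 9': stack = [-16, 9] (depth 2)
After 'push 5': stack = [-16, 9, 5] (depth 3)
After 'push 0': stack = [-16, 9, 5, 0] (depth 4)
After 'push 17': stack = [-16, 9, 5, 0, 17] (depth 5)
After 'drop': stack = [-16, 9, 5, 0] (depth 4)
After 'pick 1': stack = [-16, 9, 5, 0, 5] (depth 5)
After 'add': stack = [-16, 9, 5, 5] (depth 4)
After 'mod': stack = [-16, 9, 0] (depth 3)
After 'gt': stack = [-16, 1] (depth 2)
After 'dup': stack = [-16, 1, 1] (depth 3)
After 'swap': stack = [-16, 1, 1] (depth 3)
After 'push 18': stack = [-16, 1, 1, 18] (depth 4)
After 'gt': stack = [-16, 1, 0] (depth 3)
After 'pop': stack = [-16, 1] (depth 2)
After 'eq': stack = [0] (depth 1)

Answer: 1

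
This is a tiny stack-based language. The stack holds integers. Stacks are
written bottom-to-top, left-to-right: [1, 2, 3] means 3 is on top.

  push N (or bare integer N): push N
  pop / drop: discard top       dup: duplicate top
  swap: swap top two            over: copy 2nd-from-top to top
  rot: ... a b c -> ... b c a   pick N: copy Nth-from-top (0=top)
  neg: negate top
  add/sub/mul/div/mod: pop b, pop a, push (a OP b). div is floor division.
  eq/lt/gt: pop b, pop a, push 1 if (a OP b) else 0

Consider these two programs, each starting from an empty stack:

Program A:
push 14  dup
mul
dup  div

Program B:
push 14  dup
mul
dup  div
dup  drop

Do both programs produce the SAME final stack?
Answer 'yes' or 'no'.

Program A trace:
  After 'push 14': [14]
  After 'dup': [14, 14]
  After 'mul': [196]
  After 'dup': [196, 196]
  After 'div': [1]
Program A final stack: [1]

Program B trace:
  After 'push 14': [14]
  After 'dup': [14, 14]
  After 'mul': [196]
  After 'dup': [196, 196]
  After 'div': [1]
  After 'dup': [1, 1]
  After 'drop': [1]
Program B final stack: [1]
Same: yes

Answer: yes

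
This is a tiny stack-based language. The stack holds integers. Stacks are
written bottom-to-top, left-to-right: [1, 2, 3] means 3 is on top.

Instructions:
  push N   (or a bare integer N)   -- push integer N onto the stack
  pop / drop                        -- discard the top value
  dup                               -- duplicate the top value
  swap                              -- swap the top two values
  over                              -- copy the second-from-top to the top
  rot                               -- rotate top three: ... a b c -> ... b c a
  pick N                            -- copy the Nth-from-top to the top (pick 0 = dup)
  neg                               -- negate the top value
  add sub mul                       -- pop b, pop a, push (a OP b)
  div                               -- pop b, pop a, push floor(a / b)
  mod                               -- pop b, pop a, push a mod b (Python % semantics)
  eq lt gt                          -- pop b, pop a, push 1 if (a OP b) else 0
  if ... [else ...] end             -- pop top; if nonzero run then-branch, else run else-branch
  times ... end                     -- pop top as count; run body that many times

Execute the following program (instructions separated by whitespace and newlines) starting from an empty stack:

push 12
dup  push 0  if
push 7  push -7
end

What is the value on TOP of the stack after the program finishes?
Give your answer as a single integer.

After 'push 12': [12]
After 'dup': [12, 12]
After 'push 0': [12, 12, 0]
After 'if': [12, 12]

Answer: 12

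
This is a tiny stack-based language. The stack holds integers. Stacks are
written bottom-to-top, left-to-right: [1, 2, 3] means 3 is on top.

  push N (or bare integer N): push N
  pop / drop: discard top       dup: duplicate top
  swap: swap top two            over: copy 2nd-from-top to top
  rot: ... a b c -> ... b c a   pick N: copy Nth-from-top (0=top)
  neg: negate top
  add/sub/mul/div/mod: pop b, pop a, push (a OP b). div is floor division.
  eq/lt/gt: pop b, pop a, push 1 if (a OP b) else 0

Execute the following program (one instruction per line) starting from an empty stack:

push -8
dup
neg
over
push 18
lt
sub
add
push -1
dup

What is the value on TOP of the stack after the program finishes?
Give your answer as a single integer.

After 'push -8': [-8]
After 'dup': [-8, -8]
After 'neg': [-8, 8]
After 'over': [-8, 8, -8]
After 'push 18': [-8, 8, -8, 18]
After 'lt': [-8, 8, 1]
After 'sub': [-8, 7]
After 'add': [-1]
After 'push -1': [-1, -1]
After 'dup': [-1, -1, -1]

Answer: -1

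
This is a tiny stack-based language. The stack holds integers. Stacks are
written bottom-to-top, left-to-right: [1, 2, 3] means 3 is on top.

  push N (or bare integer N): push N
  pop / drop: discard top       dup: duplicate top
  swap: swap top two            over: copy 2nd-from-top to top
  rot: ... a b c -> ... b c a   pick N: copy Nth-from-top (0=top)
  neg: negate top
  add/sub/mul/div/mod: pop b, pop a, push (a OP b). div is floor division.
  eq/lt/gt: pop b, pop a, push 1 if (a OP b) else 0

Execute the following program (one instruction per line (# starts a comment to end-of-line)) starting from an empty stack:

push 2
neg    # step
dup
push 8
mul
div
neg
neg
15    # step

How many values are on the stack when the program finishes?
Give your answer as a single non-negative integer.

After 'push 2': stack = [2] (depth 1)
After 'neg': stack = [-2] (depth 1)
After 'dup': stack = [-2, -2] (depth 2)
After 'push 8': stack = [-2, -2, 8] (depth 3)
After 'mul': stack = [-2, -16] (depth 2)
After 'div': stack = [0] (depth 1)
After 'neg': stack = [0] (depth 1)
After 'neg': stack = [0] (depth 1)
After 'push 15': stack = [0, 15] (depth 2)

Answer: 2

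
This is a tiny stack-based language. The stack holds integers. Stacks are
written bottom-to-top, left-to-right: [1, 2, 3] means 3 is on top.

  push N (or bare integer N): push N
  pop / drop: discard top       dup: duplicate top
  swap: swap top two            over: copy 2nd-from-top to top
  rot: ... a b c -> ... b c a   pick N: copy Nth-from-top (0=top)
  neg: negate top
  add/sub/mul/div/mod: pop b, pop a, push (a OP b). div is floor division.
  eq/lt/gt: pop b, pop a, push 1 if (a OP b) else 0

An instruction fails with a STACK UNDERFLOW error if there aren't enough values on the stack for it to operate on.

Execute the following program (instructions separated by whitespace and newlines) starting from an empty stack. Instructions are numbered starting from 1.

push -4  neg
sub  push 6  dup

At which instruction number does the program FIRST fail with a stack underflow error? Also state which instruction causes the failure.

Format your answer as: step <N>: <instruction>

Answer: step 3: sub

Derivation:
Step 1 ('push -4'): stack = [-4], depth = 1
Step 2 ('neg'): stack = [4], depth = 1
Step 3 ('sub'): needs 2 value(s) but depth is 1 — STACK UNDERFLOW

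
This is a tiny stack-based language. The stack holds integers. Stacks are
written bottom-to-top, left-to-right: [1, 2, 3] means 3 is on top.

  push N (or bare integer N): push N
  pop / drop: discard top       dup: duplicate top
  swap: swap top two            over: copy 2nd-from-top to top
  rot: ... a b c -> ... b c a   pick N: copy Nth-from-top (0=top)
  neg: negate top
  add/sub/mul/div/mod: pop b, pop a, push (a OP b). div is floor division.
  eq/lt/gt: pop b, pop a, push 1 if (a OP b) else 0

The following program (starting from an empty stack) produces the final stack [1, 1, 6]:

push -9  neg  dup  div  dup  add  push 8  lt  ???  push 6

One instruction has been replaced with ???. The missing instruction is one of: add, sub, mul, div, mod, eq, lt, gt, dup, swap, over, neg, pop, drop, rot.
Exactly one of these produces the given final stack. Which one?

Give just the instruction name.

Answer: dup

Derivation:
Stack before ???: [1]
Stack after ???:  [1, 1]
The instruction that transforms [1] -> [1, 1] is: dup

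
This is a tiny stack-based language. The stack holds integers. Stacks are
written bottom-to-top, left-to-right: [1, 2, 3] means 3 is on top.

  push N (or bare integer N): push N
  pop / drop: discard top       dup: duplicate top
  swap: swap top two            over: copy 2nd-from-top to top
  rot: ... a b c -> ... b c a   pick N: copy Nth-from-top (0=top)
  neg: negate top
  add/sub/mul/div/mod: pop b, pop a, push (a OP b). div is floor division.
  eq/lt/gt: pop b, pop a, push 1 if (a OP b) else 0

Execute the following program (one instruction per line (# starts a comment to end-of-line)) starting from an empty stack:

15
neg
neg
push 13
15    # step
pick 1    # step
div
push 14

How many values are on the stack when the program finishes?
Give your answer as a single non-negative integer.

After 'push 15': stack = [15] (depth 1)
After 'neg': stack = [-15] (depth 1)
After 'neg': stack = [15] (depth 1)
After 'push 13': stack = [15, 13] (depth 2)
After 'push 15': stack = [15, 13, 15] (depth 3)
After 'pick 1': stack = [15, 13, 15, 13] (depth 4)
After 'div': stack = [15, 13, 1] (depth 3)
After 'push 14': stack = [15, 13, 1, 14] (depth 4)

Answer: 4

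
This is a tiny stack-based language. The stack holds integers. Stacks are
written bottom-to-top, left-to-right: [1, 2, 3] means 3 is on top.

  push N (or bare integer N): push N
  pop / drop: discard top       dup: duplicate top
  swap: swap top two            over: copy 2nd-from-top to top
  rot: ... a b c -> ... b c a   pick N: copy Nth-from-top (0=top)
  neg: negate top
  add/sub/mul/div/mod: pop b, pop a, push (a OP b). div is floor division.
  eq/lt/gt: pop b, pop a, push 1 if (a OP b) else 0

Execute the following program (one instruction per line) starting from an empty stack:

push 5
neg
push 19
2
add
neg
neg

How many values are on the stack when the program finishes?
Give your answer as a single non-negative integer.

Answer: 2

Derivation:
After 'push 5': stack = [5] (depth 1)
After 'neg': stack = [-5] (depth 1)
After 'push 19': stack = [-5, 19] (depth 2)
After 'push 2': stack = [-5, 19, 2] (depth 3)
After 'add': stack = [-5, 21] (depth 2)
After 'neg': stack = [-5, -21] (depth 2)
After 'neg': stack = [-5, 21] (depth 2)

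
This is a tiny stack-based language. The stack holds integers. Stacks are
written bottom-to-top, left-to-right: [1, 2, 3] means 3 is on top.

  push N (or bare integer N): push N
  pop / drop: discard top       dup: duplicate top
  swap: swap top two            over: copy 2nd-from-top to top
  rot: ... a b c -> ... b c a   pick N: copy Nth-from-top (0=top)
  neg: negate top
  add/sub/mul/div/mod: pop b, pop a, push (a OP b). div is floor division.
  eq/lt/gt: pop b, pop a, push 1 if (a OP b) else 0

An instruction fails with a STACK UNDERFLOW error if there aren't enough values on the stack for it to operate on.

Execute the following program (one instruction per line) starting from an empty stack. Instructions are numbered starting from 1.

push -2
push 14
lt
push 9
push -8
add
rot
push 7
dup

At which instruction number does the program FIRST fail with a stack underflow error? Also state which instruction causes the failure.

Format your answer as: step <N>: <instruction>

Step 1 ('push -2'): stack = [-2], depth = 1
Step 2 ('push 14'): stack = [-2, 14], depth = 2
Step 3 ('lt'): stack = [1], depth = 1
Step 4 ('push 9'): stack = [1, 9], depth = 2
Step 5 ('push -8'): stack = [1, 9, -8], depth = 3
Step 6 ('add'): stack = [1, 1], depth = 2
Step 7 ('rot'): needs 3 value(s) but depth is 2 — STACK UNDERFLOW

Answer: step 7: rot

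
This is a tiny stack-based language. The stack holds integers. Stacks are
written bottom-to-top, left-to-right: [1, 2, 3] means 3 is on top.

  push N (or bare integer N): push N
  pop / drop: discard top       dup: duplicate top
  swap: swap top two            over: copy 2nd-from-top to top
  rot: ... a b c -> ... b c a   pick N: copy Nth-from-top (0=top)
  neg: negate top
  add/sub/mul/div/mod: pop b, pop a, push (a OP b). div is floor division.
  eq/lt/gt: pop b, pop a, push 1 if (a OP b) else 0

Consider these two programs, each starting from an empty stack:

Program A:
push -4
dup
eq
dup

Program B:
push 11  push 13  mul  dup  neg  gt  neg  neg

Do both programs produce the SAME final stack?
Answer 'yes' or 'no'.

Program A trace:
  After 'push -4': [-4]
  After 'dup': [-4, -4]
  After 'eq': [1]
  After 'dup': [1, 1]
Program A final stack: [1, 1]

Program B trace:
  After 'push 11': [11]
  After 'push 13': [11, 13]
  After 'mul': [143]
  After 'dup': [143, 143]
  After 'neg': [143, -143]
  After 'gt': [1]
  After 'neg': [-1]
  After 'neg': [1]
Program B final stack: [1]
Same: no

Answer: no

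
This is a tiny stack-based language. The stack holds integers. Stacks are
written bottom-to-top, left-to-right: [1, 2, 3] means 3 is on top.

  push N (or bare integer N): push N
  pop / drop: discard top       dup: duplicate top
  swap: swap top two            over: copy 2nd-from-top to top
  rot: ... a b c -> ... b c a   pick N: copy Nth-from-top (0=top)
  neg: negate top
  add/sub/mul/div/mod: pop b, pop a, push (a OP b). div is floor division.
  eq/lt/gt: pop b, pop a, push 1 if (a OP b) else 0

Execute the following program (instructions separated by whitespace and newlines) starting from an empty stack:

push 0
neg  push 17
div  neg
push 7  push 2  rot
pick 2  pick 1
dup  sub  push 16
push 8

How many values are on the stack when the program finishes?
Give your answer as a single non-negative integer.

Answer: 7

Derivation:
After 'push 0': stack = [0] (depth 1)
After 'neg': stack = [0] (depth 1)
After 'push 17': stack = [0, 17] (depth 2)
After 'div': stack = [0] (depth 1)
After 'neg': stack = [0] (depth 1)
After 'push 7': stack = [0, 7] (depth 2)
After 'push 2': stack = [0, 7, 2] (depth 3)
After 'rot': stack = [7, 2, 0] (depth 3)
After 'pick 2': stack = [7, 2, 0, 7] (depth 4)
After 'pick 1': stack = [7, 2, 0, 7, 0] (depth 5)
After 'dup': stack = [7, 2, 0, 7, 0, 0] (depth 6)
After 'sub': stack = [7, 2, 0, 7, 0] (depth 5)
After 'push 16': stack = [7, 2, 0, 7, 0, 16] (depth 6)
After 'push 8': stack = [7, 2, 0, 7, 0, 16, 8] (depth 7)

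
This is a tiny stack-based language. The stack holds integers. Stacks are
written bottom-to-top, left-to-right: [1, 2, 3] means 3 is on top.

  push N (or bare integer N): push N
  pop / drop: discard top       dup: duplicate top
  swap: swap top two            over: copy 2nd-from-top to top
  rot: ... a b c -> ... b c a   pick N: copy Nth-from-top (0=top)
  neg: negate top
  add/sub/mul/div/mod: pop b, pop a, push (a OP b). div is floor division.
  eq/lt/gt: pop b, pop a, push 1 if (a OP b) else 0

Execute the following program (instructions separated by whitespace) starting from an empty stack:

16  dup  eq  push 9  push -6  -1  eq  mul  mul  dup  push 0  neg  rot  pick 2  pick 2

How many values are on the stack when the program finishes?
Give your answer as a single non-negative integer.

Answer: 5

Derivation:
After 'push 16': stack = [16] (depth 1)
After 'dup': stack = [16, 16] (depth 2)
After 'eq': stack = [1] (depth 1)
After 'push 9': stack = [1, 9] (depth 2)
After 'push -6': stack = [1, 9, -6] (depth 3)
After 'push -1': stack = [1, 9, -6, -1] (depth 4)
After 'eq': stack = [1, 9, 0] (depth 3)
After 'mul': stack = [1, 0] (depth 2)
After 'mul': stack = [0] (depth 1)
After 'dup': stack = [0, 0] (depth 2)
After 'push 0': stack = [0, 0, 0] (depth 3)
After 'neg': stack = [0, 0, 0] (depth 3)
After 'rot': stack = [0, 0, 0] (depth 3)
After 'pick 2': stack = [0, 0, 0, 0] (depth 4)
After 'pick 2': stack = [0, 0, 0, 0, 0] (depth 5)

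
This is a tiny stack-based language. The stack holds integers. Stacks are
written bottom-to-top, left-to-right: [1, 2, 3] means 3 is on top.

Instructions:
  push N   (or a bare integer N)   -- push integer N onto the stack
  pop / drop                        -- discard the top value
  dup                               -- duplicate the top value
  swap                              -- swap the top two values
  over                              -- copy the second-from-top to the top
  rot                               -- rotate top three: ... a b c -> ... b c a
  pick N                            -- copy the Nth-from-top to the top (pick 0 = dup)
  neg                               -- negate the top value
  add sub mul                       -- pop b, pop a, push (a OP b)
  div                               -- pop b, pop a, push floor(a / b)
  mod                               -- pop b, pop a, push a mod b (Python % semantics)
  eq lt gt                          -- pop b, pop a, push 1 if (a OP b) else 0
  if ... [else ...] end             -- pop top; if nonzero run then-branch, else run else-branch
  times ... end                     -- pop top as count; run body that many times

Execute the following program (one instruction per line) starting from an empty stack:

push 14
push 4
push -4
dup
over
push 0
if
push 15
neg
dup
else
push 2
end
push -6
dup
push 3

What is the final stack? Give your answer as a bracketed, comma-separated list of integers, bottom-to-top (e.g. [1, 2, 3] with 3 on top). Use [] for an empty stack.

Answer: [14, 4, -4, -4, -4, 2, -6, -6, 3]

Derivation:
After 'push 14': [14]
After 'push 4': [14, 4]
After 'push -4': [14, 4, -4]
After 'dup': [14, 4, -4, -4]
After 'over': [14, 4, -4, -4, -4]
After 'push 0': [14, 4, -4, -4, -4, 0]
After 'if': [14, 4, -4, -4, -4]
After 'push 2': [14, 4, -4, -4, -4, 2]
After 'push -6': [14, 4, -4, -4, -4, 2, -6]
After 'dup': [14, 4, -4, -4, -4, 2, -6, -6]
After 'push 3': [14, 4, -4, -4, -4, 2, -6, -6, 3]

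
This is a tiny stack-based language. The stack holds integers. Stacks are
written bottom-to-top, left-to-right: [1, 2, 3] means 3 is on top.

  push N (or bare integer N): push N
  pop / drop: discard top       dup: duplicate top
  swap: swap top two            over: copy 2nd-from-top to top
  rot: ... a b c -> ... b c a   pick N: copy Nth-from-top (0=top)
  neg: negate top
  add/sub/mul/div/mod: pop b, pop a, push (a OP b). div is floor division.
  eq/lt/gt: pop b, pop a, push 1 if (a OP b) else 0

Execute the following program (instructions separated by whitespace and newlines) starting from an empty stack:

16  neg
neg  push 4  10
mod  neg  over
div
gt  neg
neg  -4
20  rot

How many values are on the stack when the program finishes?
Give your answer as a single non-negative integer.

After 'push 16': stack = [16] (depth 1)
After 'neg': stack = [-16] (depth 1)
After 'neg': stack = [16] (depth 1)
After 'push 4': stack = [16, 4] (depth 2)
After 'push 10': stack = [16, 4, 10] (depth 3)
After 'mod': stack = [16, 4] (depth 2)
After 'neg': stack = [16, -4] (depth 2)
After 'over': stack = [16, -4, 16] (depth 3)
After 'div': stack = [16, -1] (depth 2)
After 'gt': stack = [1] (depth 1)
After 'neg': stack = [-1] (depth 1)
After 'neg': stack = [1] (depth 1)
After 'push -4': stack = [1, -4] (depth 2)
After 'push 20': stack = [1, -4, 20] (depth 3)
After 'rot': stack = [-4, 20, 1] (depth 3)

Answer: 3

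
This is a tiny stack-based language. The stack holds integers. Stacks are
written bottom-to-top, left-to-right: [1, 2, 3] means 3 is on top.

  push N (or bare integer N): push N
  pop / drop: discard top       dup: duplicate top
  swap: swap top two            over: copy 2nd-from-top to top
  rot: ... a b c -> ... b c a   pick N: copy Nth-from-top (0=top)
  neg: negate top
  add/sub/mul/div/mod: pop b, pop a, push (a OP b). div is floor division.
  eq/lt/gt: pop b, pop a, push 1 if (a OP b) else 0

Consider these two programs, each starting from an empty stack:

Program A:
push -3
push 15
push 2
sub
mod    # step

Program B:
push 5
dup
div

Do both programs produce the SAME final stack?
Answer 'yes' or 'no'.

Answer: no

Derivation:
Program A trace:
  After 'push -3': [-3]
  After 'push 15': [-3, 15]
  After 'push 2': [-3, 15, 2]
  After 'sub': [-3, 13]
  After 'mod': [10]
Program A final stack: [10]

Program B trace:
  After 'push 5': [5]
  After 'dup': [5, 5]
  After 'div': [1]
Program B final stack: [1]
Same: no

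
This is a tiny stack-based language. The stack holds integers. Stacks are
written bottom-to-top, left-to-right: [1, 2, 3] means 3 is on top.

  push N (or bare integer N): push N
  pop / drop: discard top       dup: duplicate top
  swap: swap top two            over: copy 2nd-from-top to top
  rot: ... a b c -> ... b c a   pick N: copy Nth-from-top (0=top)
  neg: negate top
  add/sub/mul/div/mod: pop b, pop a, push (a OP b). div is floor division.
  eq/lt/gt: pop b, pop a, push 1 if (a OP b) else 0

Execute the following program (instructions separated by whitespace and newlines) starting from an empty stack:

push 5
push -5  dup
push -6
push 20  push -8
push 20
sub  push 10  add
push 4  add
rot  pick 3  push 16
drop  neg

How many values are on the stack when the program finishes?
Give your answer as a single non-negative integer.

Answer: 7

Derivation:
After 'push 5': stack = [5] (depth 1)
After 'push -5': stack = [5, -5] (depth 2)
After 'dup': stack = [5, -5, -5] (depth 3)
After 'push -6': stack = [5, -5, -5, -6] (depth 4)
After 'push 20': stack = [5, -5, -5, -6, 20] (depth 5)
After 'push -8': stack = [5, -5, -5, -6, 20, -8] (depth 6)
After 'push 20': stack = [5, -5, -5, -6, 20, -8, 20] (depth 7)
After 'sub': stack = [5, -5, -5, -6, 20, -28] (depth 6)
After 'push 10': stack = [5, -5, -5, -6, 20, -28, 10] (depth 7)
After 'add': stack = [5, -5, -5, -6, 20, -18] (depth 6)
After 'push 4': stack = [5, -5, -5, -6, 20, -18, 4] (depth 7)
After 'add': stack = [5, -5, -5, -6, 20, -14] (depth 6)
After 'rot': stack = [5, -5, -5, 20, -14, -6] (depth 6)
After 'pick 3': stack = [5, -5, -5, 20, -14, -6, -5] (depth 7)
After 'push 16': stack = [5, -5, -5, 20, -14, -6, -5, 16] (depth 8)
After 'drop': stack = [5, -5, -5, 20, -14, -6, -5] (depth 7)
After 'neg': stack = [5, -5, -5, 20, -14, -6, 5] (depth 7)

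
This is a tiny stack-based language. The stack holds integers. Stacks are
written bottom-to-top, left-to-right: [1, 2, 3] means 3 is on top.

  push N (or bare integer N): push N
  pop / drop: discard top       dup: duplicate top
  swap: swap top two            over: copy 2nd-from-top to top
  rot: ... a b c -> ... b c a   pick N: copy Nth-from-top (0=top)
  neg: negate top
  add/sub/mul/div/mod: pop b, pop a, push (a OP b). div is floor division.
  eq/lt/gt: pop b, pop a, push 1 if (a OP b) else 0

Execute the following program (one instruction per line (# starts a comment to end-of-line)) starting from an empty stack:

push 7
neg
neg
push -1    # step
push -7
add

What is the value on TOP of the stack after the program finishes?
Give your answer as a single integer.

Answer: -8

Derivation:
After 'push 7': [7]
After 'neg': [-7]
After 'neg': [7]
After 'push -1': [7, -1]
After 'push -7': [7, -1, -7]
After 'add': [7, -8]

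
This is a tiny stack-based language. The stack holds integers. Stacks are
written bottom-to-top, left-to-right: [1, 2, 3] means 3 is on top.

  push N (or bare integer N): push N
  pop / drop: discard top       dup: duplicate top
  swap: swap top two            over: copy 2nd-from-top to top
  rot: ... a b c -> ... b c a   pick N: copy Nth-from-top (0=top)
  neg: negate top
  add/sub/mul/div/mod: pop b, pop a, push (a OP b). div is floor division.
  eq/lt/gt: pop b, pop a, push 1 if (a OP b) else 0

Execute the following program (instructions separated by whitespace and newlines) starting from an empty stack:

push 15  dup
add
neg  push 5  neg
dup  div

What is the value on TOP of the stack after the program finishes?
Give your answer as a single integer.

After 'push 15': [15]
After 'dup': [15, 15]
After 'add': [30]
After 'neg': [-30]
After 'push 5': [-30, 5]
After 'neg': [-30, -5]
After 'dup': [-30, -5, -5]
After 'div': [-30, 1]

Answer: 1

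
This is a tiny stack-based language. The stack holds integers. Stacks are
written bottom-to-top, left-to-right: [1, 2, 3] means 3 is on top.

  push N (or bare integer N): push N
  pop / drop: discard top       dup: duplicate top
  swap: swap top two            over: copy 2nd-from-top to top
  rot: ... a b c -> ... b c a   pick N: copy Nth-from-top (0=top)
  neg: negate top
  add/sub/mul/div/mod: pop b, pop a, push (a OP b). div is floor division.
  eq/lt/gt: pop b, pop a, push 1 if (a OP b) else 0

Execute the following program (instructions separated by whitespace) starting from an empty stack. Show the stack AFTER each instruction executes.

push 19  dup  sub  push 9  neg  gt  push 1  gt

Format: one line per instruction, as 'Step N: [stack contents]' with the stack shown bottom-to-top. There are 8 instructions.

Step 1: [19]
Step 2: [19, 19]
Step 3: [0]
Step 4: [0, 9]
Step 5: [0, -9]
Step 6: [1]
Step 7: [1, 1]
Step 8: [0]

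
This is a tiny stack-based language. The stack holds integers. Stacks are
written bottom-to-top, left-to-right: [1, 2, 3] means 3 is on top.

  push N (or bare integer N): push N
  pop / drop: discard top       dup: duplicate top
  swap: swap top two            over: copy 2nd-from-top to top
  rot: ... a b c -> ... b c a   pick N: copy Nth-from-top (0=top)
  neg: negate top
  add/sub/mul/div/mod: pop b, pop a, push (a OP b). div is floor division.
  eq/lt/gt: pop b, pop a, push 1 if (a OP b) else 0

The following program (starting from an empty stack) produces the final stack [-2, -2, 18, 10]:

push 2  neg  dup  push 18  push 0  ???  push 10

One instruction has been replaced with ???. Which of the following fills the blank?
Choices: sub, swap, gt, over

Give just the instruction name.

Answer: sub

Derivation:
Stack before ???: [-2, -2, 18, 0]
Stack after ???:  [-2, -2, 18]
Checking each choice:
  sub: MATCH
  swap: produces [-2, -2, 0, 18, 10]
  gt: produces [-2, -2, 1, 10]
  over: produces [-2, -2, 18, 0, 18, 10]


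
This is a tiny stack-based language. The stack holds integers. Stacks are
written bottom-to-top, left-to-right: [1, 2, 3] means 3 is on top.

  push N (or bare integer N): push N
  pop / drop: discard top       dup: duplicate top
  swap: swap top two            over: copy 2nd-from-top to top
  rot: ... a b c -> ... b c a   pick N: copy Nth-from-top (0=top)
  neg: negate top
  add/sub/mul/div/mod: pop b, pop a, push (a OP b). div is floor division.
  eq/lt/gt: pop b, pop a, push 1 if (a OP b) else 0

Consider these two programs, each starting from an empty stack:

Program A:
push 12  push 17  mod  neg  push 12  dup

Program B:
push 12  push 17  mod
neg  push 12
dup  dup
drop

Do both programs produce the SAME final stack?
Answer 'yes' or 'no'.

Program A trace:
  After 'push 12': [12]
  After 'push 17': [12, 17]
  After 'mod': [12]
  After 'neg': [-12]
  After 'push 12': [-12, 12]
  After 'dup': [-12, 12, 12]
Program A final stack: [-12, 12, 12]

Program B trace:
  After 'push 12': [12]
  After 'push 17': [12, 17]
  After 'mod': [12]
  After 'neg': [-12]
  After 'push 12': [-12, 12]
  After 'dup': [-12, 12, 12]
  After 'dup': [-12, 12, 12, 12]
  After 'drop': [-12, 12, 12]
Program B final stack: [-12, 12, 12]
Same: yes

Answer: yes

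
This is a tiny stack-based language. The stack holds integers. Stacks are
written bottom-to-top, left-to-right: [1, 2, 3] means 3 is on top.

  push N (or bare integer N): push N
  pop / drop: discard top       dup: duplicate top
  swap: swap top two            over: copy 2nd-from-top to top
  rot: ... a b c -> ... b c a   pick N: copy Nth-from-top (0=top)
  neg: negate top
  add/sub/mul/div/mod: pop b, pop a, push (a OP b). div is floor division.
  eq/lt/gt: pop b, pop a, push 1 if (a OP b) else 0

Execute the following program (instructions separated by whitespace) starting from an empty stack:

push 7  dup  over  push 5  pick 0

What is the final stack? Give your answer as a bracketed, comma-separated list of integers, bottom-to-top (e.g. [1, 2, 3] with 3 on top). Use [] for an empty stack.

After 'push 7': [7]
After 'dup': [7, 7]
After 'over': [7, 7, 7]
After 'push 5': [7, 7, 7, 5]
After 'pick 0': [7, 7, 7, 5, 5]

Answer: [7, 7, 7, 5, 5]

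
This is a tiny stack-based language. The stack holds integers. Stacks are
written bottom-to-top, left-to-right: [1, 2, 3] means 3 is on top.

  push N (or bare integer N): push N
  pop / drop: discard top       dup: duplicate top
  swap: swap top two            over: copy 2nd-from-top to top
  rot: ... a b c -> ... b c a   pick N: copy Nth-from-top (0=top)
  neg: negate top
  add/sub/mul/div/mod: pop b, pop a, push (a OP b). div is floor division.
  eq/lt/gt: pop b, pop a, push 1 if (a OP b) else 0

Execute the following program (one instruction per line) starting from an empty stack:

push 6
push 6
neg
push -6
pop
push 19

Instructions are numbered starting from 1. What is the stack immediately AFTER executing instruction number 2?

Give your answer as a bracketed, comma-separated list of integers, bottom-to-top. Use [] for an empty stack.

Step 1 ('push 6'): [6]
Step 2 ('push 6'): [6, 6]

Answer: [6, 6]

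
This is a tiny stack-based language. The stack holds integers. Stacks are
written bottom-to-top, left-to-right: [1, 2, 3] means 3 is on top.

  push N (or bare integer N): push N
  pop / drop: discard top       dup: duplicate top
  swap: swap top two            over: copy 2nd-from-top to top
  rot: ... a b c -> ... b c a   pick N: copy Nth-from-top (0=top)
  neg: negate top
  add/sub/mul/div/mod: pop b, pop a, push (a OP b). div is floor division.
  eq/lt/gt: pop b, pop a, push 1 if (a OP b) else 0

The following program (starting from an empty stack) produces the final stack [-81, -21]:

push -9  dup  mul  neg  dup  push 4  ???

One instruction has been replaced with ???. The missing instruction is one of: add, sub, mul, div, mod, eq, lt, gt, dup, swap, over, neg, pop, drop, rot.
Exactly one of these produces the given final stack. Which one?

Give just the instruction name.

Stack before ???: [-81, -81, 4]
Stack after ???:  [-81, -21]
The instruction that transforms [-81, -81, 4] -> [-81, -21] is: div

Answer: div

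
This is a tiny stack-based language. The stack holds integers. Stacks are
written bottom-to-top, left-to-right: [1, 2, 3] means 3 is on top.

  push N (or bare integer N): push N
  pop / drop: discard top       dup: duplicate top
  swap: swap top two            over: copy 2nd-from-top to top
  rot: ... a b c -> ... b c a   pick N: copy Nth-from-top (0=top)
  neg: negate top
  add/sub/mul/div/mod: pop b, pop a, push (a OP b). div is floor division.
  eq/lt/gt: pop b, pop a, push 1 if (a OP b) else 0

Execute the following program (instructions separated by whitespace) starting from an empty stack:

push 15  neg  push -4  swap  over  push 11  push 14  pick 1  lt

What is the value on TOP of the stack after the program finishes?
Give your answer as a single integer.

Answer: 0

Derivation:
After 'push 15': [15]
After 'neg': [-15]
After 'push -4': [-15, -4]
After 'swap': [-4, -15]
After 'over': [-4, -15, -4]
After 'push 11': [-4, -15, -4, 11]
After 'push 14': [-4, -15, -4, 11, 14]
After 'pick 1': [-4, -15, -4, 11, 14, 11]
After 'lt': [-4, -15, -4, 11, 0]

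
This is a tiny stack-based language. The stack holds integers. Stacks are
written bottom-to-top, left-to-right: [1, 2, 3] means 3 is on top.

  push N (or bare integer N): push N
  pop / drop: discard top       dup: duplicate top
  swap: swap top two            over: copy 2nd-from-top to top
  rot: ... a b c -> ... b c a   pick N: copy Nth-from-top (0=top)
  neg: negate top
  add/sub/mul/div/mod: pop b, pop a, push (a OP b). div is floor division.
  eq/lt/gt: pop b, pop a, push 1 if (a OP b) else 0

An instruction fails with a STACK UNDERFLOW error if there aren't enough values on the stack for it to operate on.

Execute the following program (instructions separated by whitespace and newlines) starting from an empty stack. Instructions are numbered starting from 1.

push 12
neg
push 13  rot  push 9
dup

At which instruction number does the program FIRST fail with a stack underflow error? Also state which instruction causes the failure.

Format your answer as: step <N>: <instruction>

Step 1 ('push 12'): stack = [12], depth = 1
Step 2 ('neg'): stack = [-12], depth = 1
Step 3 ('push 13'): stack = [-12, 13], depth = 2
Step 4 ('rot'): needs 3 value(s) but depth is 2 — STACK UNDERFLOW

Answer: step 4: rot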